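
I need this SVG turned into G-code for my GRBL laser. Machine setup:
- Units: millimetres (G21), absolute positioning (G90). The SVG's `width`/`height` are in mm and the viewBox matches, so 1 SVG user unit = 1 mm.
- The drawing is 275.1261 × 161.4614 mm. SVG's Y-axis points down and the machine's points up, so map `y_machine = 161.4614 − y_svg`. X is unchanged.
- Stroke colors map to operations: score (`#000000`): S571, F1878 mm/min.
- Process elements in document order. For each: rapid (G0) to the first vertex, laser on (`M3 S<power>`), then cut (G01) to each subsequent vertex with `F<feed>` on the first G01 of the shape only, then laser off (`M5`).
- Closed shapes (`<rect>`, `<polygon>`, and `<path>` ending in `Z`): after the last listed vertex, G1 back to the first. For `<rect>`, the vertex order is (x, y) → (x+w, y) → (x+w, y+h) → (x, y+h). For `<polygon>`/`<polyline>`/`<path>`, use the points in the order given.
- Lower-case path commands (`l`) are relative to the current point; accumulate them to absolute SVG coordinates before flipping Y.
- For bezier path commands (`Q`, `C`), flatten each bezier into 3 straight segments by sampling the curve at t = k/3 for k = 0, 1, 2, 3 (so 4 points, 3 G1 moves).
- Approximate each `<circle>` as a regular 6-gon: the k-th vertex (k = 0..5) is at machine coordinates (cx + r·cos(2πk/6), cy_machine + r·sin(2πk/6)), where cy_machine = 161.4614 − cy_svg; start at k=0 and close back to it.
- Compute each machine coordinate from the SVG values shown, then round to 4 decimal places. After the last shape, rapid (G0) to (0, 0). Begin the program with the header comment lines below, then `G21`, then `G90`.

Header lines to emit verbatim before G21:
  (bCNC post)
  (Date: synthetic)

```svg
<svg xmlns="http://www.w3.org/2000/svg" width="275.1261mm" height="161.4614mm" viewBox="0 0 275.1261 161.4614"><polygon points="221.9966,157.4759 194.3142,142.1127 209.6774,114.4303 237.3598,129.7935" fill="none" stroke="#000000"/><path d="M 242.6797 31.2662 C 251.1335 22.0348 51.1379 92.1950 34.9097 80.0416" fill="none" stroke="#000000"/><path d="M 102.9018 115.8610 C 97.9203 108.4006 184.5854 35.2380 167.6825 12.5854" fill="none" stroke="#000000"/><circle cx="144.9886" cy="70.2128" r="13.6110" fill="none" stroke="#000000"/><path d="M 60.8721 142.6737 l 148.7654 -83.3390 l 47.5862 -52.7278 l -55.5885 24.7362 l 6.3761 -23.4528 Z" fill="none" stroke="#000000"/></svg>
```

(bCNC post)
(Date: synthetic)
G21
G90
G0 X221.9966 Y3.9855
M3 S571
G01 X194.3142 Y19.3487 F1878
G01 X209.6774 Y47.0311
G01 X237.3598 Y31.6679
G01 X221.9966 Y3.9855
M5
G0 X242.6797 Y130.1952
M3 S571
G01 X196.1769 Y118.9518 F1878
G01 X97.8672 Y90.7152
G01 X34.9097 Y81.4198
M5
G0 X102.9018 Y45.6004
M3 S571
G01 X121.2390 Y70.6574 F1878
G01 X157.2929 Y113.6909
G01 X167.6825 Y148.8760
M5
G0 X158.5996 Y91.2486
M3 S571
G01 X151.7941 Y103.0361 F1878
G01 X138.1831 Y103.0361
G01 X131.3776 Y91.2486
G01 X138.1831 Y79.4611
G01 X151.7941 Y79.4611
G01 X158.5996 Y91.2486
M5
G0 X60.8721 Y18.7877
M3 S571
G01 X209.6375 Y102.1267 F1878
G01 X257.2237 Y154.8545
G01 X201.6352 Y130.1183
G01 X208.0113 Y153.5711
G01 X60.8721 Y18.7877
M5
G0 X0.0000 Y0.0000

Since the viewBox matches the mm dimensions, user units are millimetres directly. The only transform is the Y-flip y_m = 161.4614 − y_svg.

Shape 1 is a regular polygon drawn with `<polygon>`. Its stroke #000000 means score at S571, F1878. After flipping Y the toolpath is (221.9966,3.9855) → (194.3142,19.3487) → (209.6774,47.0311) → (237.3598,31.6679) → (221.9966,3.9855), returning to the start.

Shape 2 is a cubic bezier drawn with `<path>`. Its stroke #000000 means score at S571, F1878. After flipping Y the toolpath is (242.6797,130.1952) → (196.1769,118.9518) → (97.8672,90.7152) → (34.9097,81.4198).

Shape 3 is a cubic bezier drawn with `<path>`. Its stroke #000000 means score at S571, F1878. After flipping Y the toolpath is (102.9018,45.6004) → (121.2390,70.6574) → (157.2929,113.6909) → (167.6825,148.8760).

Shape 4 is a circle drawn with `<circle>`. Its stroke #000000 means score at S571, F1878. After flipping Y the toolpath is (158.5996,91.2486) → (151.7941,103.0361) → (138.1831,103.0361) → (131.3776,91.2486) → (138.1831,79.4611) → (151.7941,79.4611) → (158.5996,91.2486), returning to the start.

Shape 5 is a closed polygon drawn with `<path>`. Its stroke #000000 means score at S571, F1878. After flipping Y the toolpath is (60.8721,18.7877) → (209.6375,102.1267) → (257.2237,154.8545) → (201.6352,130.1183) → (208.0113,153.5711) → (60.8721,18.7877), returning to the start.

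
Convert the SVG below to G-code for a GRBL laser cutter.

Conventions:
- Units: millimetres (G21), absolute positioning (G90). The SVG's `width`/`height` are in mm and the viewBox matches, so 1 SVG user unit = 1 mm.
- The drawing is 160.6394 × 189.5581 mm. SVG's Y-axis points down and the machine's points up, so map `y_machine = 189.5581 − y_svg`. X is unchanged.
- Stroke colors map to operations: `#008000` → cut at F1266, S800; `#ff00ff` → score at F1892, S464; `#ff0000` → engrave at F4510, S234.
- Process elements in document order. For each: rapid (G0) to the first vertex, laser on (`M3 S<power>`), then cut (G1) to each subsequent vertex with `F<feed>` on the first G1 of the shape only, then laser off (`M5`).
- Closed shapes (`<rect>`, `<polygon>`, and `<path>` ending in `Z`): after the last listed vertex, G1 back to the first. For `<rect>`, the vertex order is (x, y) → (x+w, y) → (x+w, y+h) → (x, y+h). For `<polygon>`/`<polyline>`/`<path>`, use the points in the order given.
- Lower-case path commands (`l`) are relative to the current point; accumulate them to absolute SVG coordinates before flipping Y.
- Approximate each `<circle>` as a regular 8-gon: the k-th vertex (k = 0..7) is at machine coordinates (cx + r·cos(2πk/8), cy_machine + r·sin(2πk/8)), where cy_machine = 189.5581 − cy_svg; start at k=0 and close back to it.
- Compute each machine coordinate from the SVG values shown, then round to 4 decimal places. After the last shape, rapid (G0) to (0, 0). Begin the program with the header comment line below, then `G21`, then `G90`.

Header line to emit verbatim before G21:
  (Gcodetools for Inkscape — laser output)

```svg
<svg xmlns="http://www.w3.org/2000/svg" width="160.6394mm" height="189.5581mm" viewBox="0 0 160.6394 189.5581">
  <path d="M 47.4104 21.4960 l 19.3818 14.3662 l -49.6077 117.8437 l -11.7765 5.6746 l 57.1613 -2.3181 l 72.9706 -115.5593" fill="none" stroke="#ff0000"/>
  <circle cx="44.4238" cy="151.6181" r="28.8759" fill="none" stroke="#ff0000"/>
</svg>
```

Since the viewBox matches the mm dimensions, user units are millimetres directly. The only transform is the Y-flip y_m = 189.5581 − y_svg.

Shape 1 is a open polyline drawn with `<path>`. Its stroke #ff0000 means engrave at S234, F4510. After flipping Y the toolpath is (47.4104,168.0621) → (66.7922,153.6959) → (17.1845,35.8522) → (5.4080,30.1776) → (62.5693,32.4957) → (135.5399,148.0550).

Shape 2 is a circle drawn with `<circle>`. Its stroke #ff0000 means engrave at S234, F4510. After flipping Y the toolpath is (73.2997,37.9400) → (64.8421,58.3583) → (44.4238,66.8159) → (24.0055,58.3583) → (15.5479,37.9400) → (24.0055,17.5217) → (44.4238,9.0641) → (64.8421,17.5217) → (73.2997,37.9400), returning to the start.

(Gcodetools for Inkscape — laser output)
G21
G90
G0 X47.4104 Y168.0621
M3 S234
G1 X66.7922 Y153.6959 F4510
G1 X17.1845 Y35.8522
G1 X5.4080 Y30.1776
G1 X62.5693 Y32.4957
G1 X135.5399 Y148.0550
M5
G0 X73.2997 Y37.9400
M3 S234
G1 X64.8421 Y58.3583 F4510
G1 X44.4238 Y66.8159
G1 X24.0055 Y58.3583
G1 X15.5479 Y37.9400
G1 X24.0055 Y17.5217
G1 X44.4238 Y9.0641
G1 X64.8421 Y17.5217
G1 X73.2997 Y37.9400
M5
G0 X0.0000 Y0.0000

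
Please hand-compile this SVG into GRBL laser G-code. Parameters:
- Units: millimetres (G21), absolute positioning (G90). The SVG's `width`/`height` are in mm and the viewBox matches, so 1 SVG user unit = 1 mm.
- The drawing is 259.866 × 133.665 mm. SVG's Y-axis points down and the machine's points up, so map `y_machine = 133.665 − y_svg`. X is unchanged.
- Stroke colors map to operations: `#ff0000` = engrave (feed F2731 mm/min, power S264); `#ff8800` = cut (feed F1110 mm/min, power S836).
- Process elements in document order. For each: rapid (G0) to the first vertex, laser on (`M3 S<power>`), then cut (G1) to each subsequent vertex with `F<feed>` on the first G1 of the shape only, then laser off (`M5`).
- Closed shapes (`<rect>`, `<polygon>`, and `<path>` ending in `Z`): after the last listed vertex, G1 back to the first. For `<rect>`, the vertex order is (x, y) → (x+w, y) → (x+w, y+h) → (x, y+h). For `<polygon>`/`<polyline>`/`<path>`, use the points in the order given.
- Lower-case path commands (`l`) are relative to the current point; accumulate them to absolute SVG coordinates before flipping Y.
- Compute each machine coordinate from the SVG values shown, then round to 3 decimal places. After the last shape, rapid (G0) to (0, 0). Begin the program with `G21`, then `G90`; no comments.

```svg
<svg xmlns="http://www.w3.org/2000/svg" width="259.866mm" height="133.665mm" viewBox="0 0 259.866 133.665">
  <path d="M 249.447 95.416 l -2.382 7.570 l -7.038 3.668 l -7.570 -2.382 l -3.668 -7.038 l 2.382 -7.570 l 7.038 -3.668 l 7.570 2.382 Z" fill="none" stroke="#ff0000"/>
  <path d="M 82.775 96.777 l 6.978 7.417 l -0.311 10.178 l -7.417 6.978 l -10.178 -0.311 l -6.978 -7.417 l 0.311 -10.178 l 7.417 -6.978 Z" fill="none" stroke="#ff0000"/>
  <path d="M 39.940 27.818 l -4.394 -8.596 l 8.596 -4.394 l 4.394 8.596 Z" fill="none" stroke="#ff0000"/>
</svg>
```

G21
G90
G0 X249.447 Y38.249
M3 S264
G1 X247.065 Y30.679 F2731
G1 X240.027 Y27.011
G1 X232.457 Y29.393
G1 X228.789 Y36.431
G1 X231.171 Y44.001
G1 X238.209 Y47.669
G1 X245.779 Y45.287
G1 X249.447 Y38.249
M5
G0 X82.775 Y36.888
M3 S264
G1 X89.753 Y29.471 F2731
G1 X89.442 Y19.293
G1 X82.025 Y12.315
G1 X71.847 Y12.626
G1 X64.869 Y20.043
G1 X65.180 Y30.221
G1 X72.597 Y37.199
G1 X82.775 Y36.888
M5
G0 X39.940 Y105.847
M3 S264
G1 X35.546 Y114.443 F2731
G1 X44.142 Y118.837
G1 X48.536 Y110.241
G1 X39.940 Y105.847
M5
G0 X0.000 Y0.000

Since the viewBox matches the mm dimensions, user units are millimetres directly. The only transform is the Y-flip y_m = 133.665 − y_svg.

Shape 1 is a regular polygon drawn with `<path>`. Its stroke #ff0000 means engrave at S264, F2731. After flipping Y the toolpath is (249.447,38.249) → (247.065,30.679) → (240.027,27.011) → (232.457,29.393) → (228.789,36.431) → (231.171,44.001) → (238.209,47.669) → (245.779,45.287) → (249.447,38.249), returning to the start.

Shape 2 is a regular polygon drawn with `<path>`. Its stroke #ff0000 means engrave at S264, F2731. After flipping Y the toolpath is (82.775,36.888) → (89.753,29.471) → (89.442,19.293) → (82.025,12.315) → (71.847,12.626) → (64.869,20.043) → (65.180,30.221) → (72.597,37.199) → (82.775,36.888), returning to the start.

Shape 3 is a regular polygon drawn with `<path>`. Its stroke #ff0000 means engrave at S264, F2731. After flipping Y the toolpath is (39.940,105.847) → (35.546,114.443) → (44.142,118.837) → (48.536,110.241) → (39.940,105.847), returning to the start.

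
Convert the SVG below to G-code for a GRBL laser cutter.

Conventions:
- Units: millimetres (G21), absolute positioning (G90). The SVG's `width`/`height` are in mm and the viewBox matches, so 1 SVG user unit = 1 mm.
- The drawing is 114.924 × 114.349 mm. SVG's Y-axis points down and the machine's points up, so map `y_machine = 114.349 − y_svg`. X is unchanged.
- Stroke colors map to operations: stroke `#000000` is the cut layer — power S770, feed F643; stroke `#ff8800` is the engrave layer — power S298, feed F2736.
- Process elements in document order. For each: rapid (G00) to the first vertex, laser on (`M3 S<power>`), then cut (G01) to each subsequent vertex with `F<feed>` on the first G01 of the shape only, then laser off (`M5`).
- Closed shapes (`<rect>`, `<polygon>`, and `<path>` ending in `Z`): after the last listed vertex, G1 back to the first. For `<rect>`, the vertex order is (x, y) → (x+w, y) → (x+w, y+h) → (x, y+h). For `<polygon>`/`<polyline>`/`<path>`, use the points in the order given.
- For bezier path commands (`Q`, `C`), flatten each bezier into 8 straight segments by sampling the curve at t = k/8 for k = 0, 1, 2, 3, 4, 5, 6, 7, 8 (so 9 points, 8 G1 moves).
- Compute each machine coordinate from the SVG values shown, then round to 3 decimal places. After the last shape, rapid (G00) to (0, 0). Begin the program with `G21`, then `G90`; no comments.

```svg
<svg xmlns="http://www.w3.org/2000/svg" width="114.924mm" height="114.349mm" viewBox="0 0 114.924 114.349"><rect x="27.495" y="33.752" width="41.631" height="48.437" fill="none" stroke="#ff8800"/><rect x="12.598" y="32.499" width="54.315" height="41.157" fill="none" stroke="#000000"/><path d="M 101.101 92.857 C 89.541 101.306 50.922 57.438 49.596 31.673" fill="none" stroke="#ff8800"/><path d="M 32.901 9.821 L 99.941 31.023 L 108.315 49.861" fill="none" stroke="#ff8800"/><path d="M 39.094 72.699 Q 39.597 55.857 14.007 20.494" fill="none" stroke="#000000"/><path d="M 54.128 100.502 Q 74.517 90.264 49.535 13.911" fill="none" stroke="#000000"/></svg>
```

G21
G90
G00 X27.495 Y80.597
M3 S298
G01 X69.126 Y80.597 F2736
G01 X69.126 Y32.160
G01 X27.495 Y32.160
G01 X27.495 Y80.597
M5
G00 X12.598 Y81.850
M3 S770
G01 X66.913 Y81.850 F643
G01 X66.913 Y40.693
G01 X12.598 Y40.693
G01 X12.598 Y81.850
M5
G00 X101.101 Y21.492
M3 S298
G01 X95.623 Y20.638 F2736
G01 X88.363 Y23.864
G01 X80.074 Y30.345
G01 X71.511 Y39.254
G01 X63.427 Y49.767
G01 X56.577 Y61.058
G01 X51.716 Y72.303
G01 X49.596 Y82.676
M5
G00 X32.901 Y104.528
M3 S298
G01 X99.941 Y83.326 F2736
G01 X108.315 Y64.488
M5
G00 X39.094 Y41.650
M3 S770
G01 X38.812 Y46.150 F643
G01 X37.715 Y51.229
G01 X35.802 Y56.886
G01 X33.074 Y63.122
G01 X29.530 Y69.937
G01 X25.171 Y77.331
G01 X19.997 Y85.304
G01 X14.007 Y93.855
M5
G00 X54.128 Y13.847
M3 S770
G01 X58.516 Y17.440 F643
G01 X61.487 Y23.098
G01 X63.039 Y30.823
G01 X63.174 Y40.614
G01 X61.891 Y52.471
G01 X59.190 Y66.394
G01 X55.072 Y82.383
G01 X49.535 Y100.438
M5
G00 X0.000 Y0.000

1 u = 1 mm; y_m = 114.349 − y.

[1] `<rect>` rectangle, #ff8800→engrave S298 F2736: (27.495,80.597) → (69.126,80.597) → (69.126,32.160) → (27.495,32.160) → (27.495,80.597) (closed)

[2] `<rect>` rectangle, #000000→cut S770 F643: (12.598,81.850) → (66.913,81.850) → (66.913,40.693) → (12.598,40.693) → (12.598,81.850) (closed)

[3] `<path>` cubic bezier, #ff8800→engrave S298 F2736: (101.101,21.492) → (95.623,20.638) → (88.363,23.864) → (80.074,30.345) → (71.511,39.254) → (63.427,49.767) → (56.577,61.058) → (51.716,72.303) → (49.596,82.676)

[4] `<path>` open polyline, #ff8800→engrave S298 F2736: (32.901,104.528) → (99.941,83.326) → (108.315,64.488)

[5] `<path>` quadratic bezier, #000000→cut S770 F643: (39.094,41.650) → (38.812,46.150) → (37.715,51.229) → (35.802,56.886) → (33.074,63.122) → (29.530,69.937) → (25.171,77.331) → (19.997,85.304) → (14.007,93.855)

[6] `<path>` quadratic bezier, #000000→cut S770 F643: (54.128,13.847) → (58.516,17.440) → (61.487,23.098) → (63.039,30.823) → (63.174,40.614) → (61.891,52.471) → (59.190,66.394) → (55.072,82.383) → (49.535,100.438)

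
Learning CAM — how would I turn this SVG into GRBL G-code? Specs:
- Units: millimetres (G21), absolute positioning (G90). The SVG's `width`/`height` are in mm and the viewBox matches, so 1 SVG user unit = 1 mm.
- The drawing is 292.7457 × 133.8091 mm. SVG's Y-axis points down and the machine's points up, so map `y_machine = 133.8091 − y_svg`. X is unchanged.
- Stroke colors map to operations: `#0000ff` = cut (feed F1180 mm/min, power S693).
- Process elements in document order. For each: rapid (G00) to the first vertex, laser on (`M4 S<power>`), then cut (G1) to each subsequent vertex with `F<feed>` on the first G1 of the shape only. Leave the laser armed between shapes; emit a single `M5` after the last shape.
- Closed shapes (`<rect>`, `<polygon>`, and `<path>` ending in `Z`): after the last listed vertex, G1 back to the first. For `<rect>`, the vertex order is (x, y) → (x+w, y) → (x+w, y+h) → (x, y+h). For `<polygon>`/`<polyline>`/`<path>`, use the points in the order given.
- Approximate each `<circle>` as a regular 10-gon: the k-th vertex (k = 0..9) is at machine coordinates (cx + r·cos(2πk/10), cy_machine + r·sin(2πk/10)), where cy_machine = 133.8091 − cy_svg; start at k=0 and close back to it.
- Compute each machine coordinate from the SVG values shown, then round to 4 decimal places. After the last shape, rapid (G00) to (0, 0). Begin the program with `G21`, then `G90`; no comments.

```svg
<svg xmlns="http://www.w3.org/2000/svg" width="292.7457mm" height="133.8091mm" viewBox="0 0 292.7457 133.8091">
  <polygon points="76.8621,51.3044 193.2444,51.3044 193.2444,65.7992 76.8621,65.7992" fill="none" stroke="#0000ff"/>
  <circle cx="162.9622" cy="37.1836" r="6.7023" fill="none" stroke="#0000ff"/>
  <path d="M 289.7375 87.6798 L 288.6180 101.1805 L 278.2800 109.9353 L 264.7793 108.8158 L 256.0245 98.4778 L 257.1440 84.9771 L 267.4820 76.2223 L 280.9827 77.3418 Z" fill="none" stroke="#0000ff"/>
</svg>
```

G21
G90
G00 X76.8621 Y82.5047
M4 S693
G1 X193.2444 Y82.5047 F1180
G1 X193.2444 Y68.0099
G1 X76.8621 Y68.0099
G1 X76.8621 Y82.5047
G00 X169.6645 Y96.6255
M4 S693
G1 X168.3845 Y100.5650 F1180
G1 X165.0333 Y102.9998
G1 X160.8911 Y102.9998
G1 X157.5399 Y100.5650
G1 X156.2599 Y96.6255
G1 X157.5399 Y92.6860
G1 X160.8911 Y90.2512
G1 X165.0333 Y90.2512
G1 X168.3845 Y92.6860
G1 X169.6645 Y96.6255
G00 X289.7375 Y46.1293
M4 S693
G1 X288.6180 Y32.6286 F1180
G1 X278.2800 Y23.8738
G1 X264.7793 Y24.9933
G1 X256.0245 Y35.3313
G1 X257.1440 Y48.8320
G1 X267.4820 Y57.5868
G1 X280.9827 Y56.4673
G1 X289.7375 Y46.1293
M5
G00 X0.0000 Y0.0000

Since the viewBox matches the mm dimensions, user units are millimetres directly. The only transform is the Y-flip y_m = 133.8091 − y_svg.

Shape 1 is a rectangle drawn with `<polygon>`. Its stroke #0000ff means cut at S693, F1180. After flipping Y the toolpath is (76.8621,82.5047) → (193.2444,82.5047) → (193.2444,68.0099) → (76.8621,68.0099) → (76.8621,82.5047), returning to the start.

Shape 2 is a circle drawn with `<circle>`. Its stroke #0000ff means cut at S693, F1180. After flipping Y the toolpath is (169.6645,96.6255) → (168.3845,100.5650) → (165.0333,102.9998) → (160.8911,102.9998) → (157.5399,100.5650) → (156.2599,96.6255) → (157.5399,92.6860) → (160.8911,90.2512) → (165.0333,90.2512) → (168.3845,92.6860) → (169.6645,96.6255), returning to the start.

Shape 3 is a regular polygon drawn with `<path>`. Its stroke #0000ff means cut at S693, F1180. After flipping Y the toolpath is (289.7375,46.1293) → (288.6180,32.6286) → (278.2800,23.8738) → (264.7793,24.9933) → (256.0245,35.3313) → (257.1440,48.8320) → (267.4820,57.5868) → (280.9827,56.4673) → (289.7375,46.1293), returning to the start.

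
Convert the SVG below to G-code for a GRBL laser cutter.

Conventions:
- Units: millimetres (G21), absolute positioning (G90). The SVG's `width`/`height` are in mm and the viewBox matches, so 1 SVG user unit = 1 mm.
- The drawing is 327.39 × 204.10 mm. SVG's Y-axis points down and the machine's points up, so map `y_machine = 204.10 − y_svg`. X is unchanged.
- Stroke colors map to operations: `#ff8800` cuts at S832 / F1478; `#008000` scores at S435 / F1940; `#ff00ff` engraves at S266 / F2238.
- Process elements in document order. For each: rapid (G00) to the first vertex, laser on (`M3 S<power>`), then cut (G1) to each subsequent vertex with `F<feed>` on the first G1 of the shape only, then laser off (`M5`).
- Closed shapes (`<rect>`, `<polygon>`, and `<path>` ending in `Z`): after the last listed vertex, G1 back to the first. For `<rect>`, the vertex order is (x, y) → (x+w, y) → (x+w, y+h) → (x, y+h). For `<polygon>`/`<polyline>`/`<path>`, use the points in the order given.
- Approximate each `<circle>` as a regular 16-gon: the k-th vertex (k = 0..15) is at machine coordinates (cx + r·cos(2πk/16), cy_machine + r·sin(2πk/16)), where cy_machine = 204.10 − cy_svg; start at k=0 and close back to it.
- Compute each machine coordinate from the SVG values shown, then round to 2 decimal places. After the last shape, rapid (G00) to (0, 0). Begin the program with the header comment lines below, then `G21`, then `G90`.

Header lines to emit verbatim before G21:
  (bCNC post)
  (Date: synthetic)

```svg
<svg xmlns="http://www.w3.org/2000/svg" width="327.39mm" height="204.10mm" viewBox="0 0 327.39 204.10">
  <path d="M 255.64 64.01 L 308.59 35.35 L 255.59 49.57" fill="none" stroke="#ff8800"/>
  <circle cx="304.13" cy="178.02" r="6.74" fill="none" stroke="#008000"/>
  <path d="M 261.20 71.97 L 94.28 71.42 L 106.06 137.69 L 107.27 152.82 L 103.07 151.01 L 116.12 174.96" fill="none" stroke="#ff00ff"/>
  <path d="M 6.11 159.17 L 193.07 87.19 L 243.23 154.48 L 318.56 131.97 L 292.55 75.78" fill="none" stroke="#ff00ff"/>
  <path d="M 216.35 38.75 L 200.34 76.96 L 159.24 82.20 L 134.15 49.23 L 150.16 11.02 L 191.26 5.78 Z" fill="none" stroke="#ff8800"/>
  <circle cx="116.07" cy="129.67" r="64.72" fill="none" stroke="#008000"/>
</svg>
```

(bCNC post)
(Date: synthetic)
G21
G90
G00 X255.64 Y140.09
M3 S832
G1 X308.59 Y168.75 F1478
G1 X255.59 Y154.53
M5
G00 X310.87 Y26.08
M3 S435
G1 X310.36 Y28.66 F1940
G1 X308.90 Y30.85
G1 X306.71 Y32.31
G1 X304.13 Y32.82
G1 X301.55 Y32.31
G1 X299.36 Y30.85
G1 X297.90 Y28.66
G1 X297.39 Y26.08
G1 X297.90 Y23.50
G1 X299.36 Y21.31
G1 X301.55 Y19.85
G1 X304.13 Y19.34
G1 X306.71 Y19.85
G1 X308.90 Y21.31
G1 X310.36 Y23.50
G1 X310.87 Y26.08
M5
G00 X261.20 Y132.13
M3 S266
G1 X94.28 Y132.68 F2238
G1 X106.06 Y66.41
G1 X107.27 Y51.28
G1 X103.07 Y53.09
G1 X116.12 Y29.14
M5
G00 X6.11 Y44.93
M3 S266
G1 X193.07 Y116.91 F2238
G1 X243.23 Y49.62
G1 X318.56 Y72.13
G1 X292.55 Y128.32
M5
G00 X216.35 Y165.35
M3 S832
G1 X200.34 Y127.14 F1478
G1 X159.24 Y121.90
G1 X134.15 Y154.87
G1 X150.16 Y193.08
G1 X191.26 Y198.32
G1 X216.35 Y165.35
M5
G00 X180.79 Y74.43
M3 S435
G1 X175.86 Y99.20 F1940
G1 X161.83 Y120.19
G1 X140.84 Y134.22
G1 X116.07 Y139.15
G1 X91.30 Y134.22
G1 X70.31 Y120.19
G1 X56.28 Y99.20
G1 X51.35 Y74.43
G1 X56.28 Y49.66
G1 X70.31 Y28.67
G1 X91.30 Y14.64
G1 X116.07 Y9.71
G1 X140.84 Y14.64
G1 X161.83 Y28.67
G1 X175.86 Y49.66
G1 X180.79 Y74.43
M5
G00 X0.00 Y0.00

Since the viewBox matches the mm dimensions, user units are millimetres directly. The only transform is the Y-flip y_m = 204.10 − y_svg.

Shape 1 is a open polyline drawn with `<path>`. Its stroke #ff8800 means cut at S832, F1478. After flipping Y the toolpath is (255.64,140.09) → (308.59,168.75) → (255.59,154.53).

Shape 2 is a circle drawn with `<circle>`. Its stroke #008000 means score at S435, F1940. After flipping Y the toolpath is (310.87,26.08) → (310.36,28.66) → (308.90,30.85) → (306.71,32.31) → (304.13,32.82) → (301.55,32.31) → (299.36,30.85) → (297.90,28.66) → (297.39,26.08) → (297.90,23.50) → (299.36,21.31) → (301.55,19.85) → (304.13,19.34) → (306.71,19.85) → (308.90,21.31) → (310.36,23.50) → (310.87,26.08), returning to the start.

Shape 3 is a open polyline drawn with `<path>`. Its stroke #ff00ff means engrave at S266, F2238. After flipping Y the toolpath is (261.20,132.13) → (94.28,132.68) → (106.06,66.41) → (107.27,51.28) → (103.07,53.09) → (116.12,29.14).

Shape 4 is a open polyline drawn with `<path>`. Its stroke #ff00ff means engrave at S266, F2238. After flipping Y the toolpath is (6.11,44.93) → (193.07,116.91) → (243.23,49.62) → (318.56,72.13) → (292.55,128.32).

Shape 5 is a regular polygon drawn with `<path>`. Its stroke #ff8800 means cut at S832, F1478. After flipping Y the toolpath is (216.35,165.35) → (200.34,127.14) → (159.24,121.90) → (134.15,154.87) → (150.16,193.08) → (191.26,198.32) → (216.35,165.35), returning to the start.

Shape 6 is a circle drawn with `<circle>`. Its stroke #008000 means score at S435, F1940. After flipping Y the toolpath is (180.79,74.43) → (175.86,99.20) → (161.83,120.19) → (140.84,134.22) → (116.07,139.15) → (91.30,134.22) → (70.31,120.19) → (56.28,99.20) → (51.35,74.43) → (56.28,49.66) → (70.31,28.67) → (91.30,14.64) → (116.07,9.71) → (140.84,14.64) → (161.83,28.67) → (175.86,49.66) → (180.79,74.43), returning to the start.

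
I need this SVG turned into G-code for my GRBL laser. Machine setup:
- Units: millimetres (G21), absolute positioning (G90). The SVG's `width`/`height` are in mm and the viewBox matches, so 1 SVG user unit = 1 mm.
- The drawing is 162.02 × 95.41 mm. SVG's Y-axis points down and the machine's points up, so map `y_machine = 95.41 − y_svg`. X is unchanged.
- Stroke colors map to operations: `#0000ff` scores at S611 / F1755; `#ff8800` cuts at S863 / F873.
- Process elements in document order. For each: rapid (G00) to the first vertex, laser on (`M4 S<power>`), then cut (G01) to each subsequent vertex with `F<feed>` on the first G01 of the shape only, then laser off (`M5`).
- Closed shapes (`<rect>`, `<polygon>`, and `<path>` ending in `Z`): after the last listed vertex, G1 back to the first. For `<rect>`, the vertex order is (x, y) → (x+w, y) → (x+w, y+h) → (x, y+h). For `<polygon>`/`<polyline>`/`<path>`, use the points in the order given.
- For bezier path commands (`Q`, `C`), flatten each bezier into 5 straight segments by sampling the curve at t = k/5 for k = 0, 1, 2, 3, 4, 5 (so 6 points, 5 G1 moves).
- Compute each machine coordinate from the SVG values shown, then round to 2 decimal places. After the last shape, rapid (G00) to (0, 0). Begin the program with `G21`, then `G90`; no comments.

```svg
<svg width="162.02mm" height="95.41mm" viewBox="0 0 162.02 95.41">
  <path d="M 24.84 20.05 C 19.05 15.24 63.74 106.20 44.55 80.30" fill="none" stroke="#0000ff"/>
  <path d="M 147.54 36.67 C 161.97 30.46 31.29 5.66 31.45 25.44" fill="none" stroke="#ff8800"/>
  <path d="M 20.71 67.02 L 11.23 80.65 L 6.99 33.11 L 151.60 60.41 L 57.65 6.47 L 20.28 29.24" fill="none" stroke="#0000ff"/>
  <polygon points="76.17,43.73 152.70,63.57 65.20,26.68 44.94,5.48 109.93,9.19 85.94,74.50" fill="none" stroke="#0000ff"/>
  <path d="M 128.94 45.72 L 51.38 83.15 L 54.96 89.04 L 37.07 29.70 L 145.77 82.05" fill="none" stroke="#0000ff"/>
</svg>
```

G21
G90
G00 X24.84 Y75.36
M4 S611
G01 X26.51 Y68.45 F1755
G01 X34.80 Y48.77
G01 X44.23 Y26.51
G01 X49.31 Y11.89
G01 X44.55 Y15.11
M5
G00 X147.54 Y58.74
M4 S863
G01 X140.99 Y64.19 F873
G01 X112.86 Y71.07
G01 X76.40 Y76.35
G01 X44.85 Y76.99
G01 X31.45 Y69.97
M5
G00 X20.71 Y28.39
M4 S611
G01 X11.23 Y14.76 F1755
G01 X6.99 Y62.30
G01 X151.60 Y35.00
G01 X57.65 Y88.94
G01 X20.28 Y66.17
M5
G00 X76.17 Y51.68
M4 S611
G01 X152.70 Y31.84 F1755
G01 X65.20 Y68.73
G01 X44.94 Y89.93
G01 X109.93 Y86.22
G01 X85.94 Y20.91
G01 X76.17 Y51.68
M5
G00 X128.94 Y49.69
M4 S611
G01 X51.38 Y12.26 F1755
G01 X54.96 Y6.37
G01 X37.07 Y65.71
G01 X145.77 Y13.36
M5
G00 X0.00 Y0.00

Since the viewBox matches the mm dimensions, user units are millimetres directly. The only transform is the Y-flip y_m = 95.41 − y_svg.

Shape 1 is a cubic bezier drawn with `<path>`. Its stroke #0000ff means score at S611, F1755. After flipping Y the toolpath is (24.84,75.36) → (26.51,68.45) → (34.80,48.77) → (44.23,26.51) → (49.31,11.89) → (44.55,15.11).

Shape 2 is a cubic bezier drawn with `<path>`. Its stroke #ff8800 means cut at S863, F873. After flipping Y the toolpath is (147.54,58.74) → (140.99,64.19) → (112.86,71.07) → (76.40,76.35) → (44.85,76.99) → (31.45,69.97).

Shape 3 is a open polyline drawn with `<path>`. Its stroke #0000ff means score at S611, F1755. After flipping Y the toolpath is (20.71,28.39) → (11.23,14.76) → (6.99,62.30) → (151.60,35.00) → (57.65,88.94) → (20.28,66.17).

Shape 4 is a closed polygon drawn with `<polygon>`. Its stroke #0000ff means score at S611, F1755. After flipping Y the toolpath is (76.17,51.68) → (152.70,31.84) → (65.20,68.73) → (44.94,89.93) → (109.93,86.22) → (85.94,20.91) → (76.17,51.68), returning to the start.

Shape 5 is a open polyline drawn with `<path>`. Its stroke #0000ff means score at S611, F1755. After flipping Y the toolpath is (128.94,49.69) → (51.38,12.26) → (54.96,6.37) → (37.07,65.71) → (145.77,13.36).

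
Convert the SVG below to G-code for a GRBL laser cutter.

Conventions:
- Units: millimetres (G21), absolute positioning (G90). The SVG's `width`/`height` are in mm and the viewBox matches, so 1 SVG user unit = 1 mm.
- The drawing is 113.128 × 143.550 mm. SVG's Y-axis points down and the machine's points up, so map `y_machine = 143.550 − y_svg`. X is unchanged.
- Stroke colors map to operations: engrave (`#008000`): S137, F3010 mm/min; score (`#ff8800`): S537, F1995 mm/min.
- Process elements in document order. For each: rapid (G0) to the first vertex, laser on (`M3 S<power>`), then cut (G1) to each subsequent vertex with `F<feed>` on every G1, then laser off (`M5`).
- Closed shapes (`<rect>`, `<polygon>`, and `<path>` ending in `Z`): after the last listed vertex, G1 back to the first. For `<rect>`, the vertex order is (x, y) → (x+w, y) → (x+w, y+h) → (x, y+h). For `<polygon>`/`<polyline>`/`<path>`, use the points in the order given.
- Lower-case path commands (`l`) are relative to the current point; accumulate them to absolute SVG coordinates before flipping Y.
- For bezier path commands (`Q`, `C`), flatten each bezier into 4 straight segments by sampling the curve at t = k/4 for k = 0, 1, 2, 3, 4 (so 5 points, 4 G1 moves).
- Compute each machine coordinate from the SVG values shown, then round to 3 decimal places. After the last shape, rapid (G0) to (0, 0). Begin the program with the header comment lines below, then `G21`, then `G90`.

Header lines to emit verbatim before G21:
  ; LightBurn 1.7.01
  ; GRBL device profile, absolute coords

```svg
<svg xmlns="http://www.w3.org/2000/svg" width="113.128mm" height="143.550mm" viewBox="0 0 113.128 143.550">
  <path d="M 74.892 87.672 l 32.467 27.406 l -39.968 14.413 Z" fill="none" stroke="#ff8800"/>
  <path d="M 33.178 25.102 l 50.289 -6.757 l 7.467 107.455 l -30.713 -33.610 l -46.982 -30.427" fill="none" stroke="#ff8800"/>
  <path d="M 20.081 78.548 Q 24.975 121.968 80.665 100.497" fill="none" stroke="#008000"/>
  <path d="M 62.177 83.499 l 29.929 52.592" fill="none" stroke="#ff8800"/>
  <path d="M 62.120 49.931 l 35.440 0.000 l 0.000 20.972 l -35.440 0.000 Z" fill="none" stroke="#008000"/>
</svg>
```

; LightBurn 1.7.01
; GRBL device profile, absolute coords
G21
G90
G0 X74.892 Y55.878
M3 S537
G1 X107.359 Y28.472 F1995
G1 X67.391 Y14.059 F1995
G1 X74.892 Y55.878 F1995
M5
G0 X33.178 Y118.448
M3 S537
G1 X83.467 Y125.205 F1995
G1 X90.934 Y17.750 F1995
G1 X60.221 Y51.360 F1995
G1 X13.239 Y81.787 F1995
M5
G0 X20.081 Y65.002
M3 S137
G1 X25.703 Y47.348 F3010
G1 X37.674 Y37.805 F3010
G1 X55.995 Y36.373 F3010
G1 X80.665 Y43.053 F3010
M5
G0 X62.177 Y60.051
M3 S537
G1 X92.106 Y7.459 F1995
M5
G0 X62.120 Y93.619
M3 S137
G1 X97.560 Y93.619 F3010
G1 X97.560 Y72.647 F3010
G1 X62.120 Y72.647 F3010
G1 X62.120 Y93.619 F3010
M5
G0 X0.000 Y0.000

viewBox `0 0 113.128 143.550` with mm width/height → 1 unit = 1 mm. Flip: y_m = 143.550 − y_svg.

**Shape 1** — `<path>` regular polygon, stroke `#ff8800` → score (S537, F1995). Machine vertices: (74.892,55.878) → (107.359,28.472) → (67.391,14.059) → (74.892,55.878). Closed: final G1 returns to the first vertex.

**Shape 2** — `<path>` open polyline, stroke `#ff8800` → score (S537, F1995). Machine vertices: (33.178,118.448) → (83.467,125.205) → (90.934,17.750) → (60.221,51.360) → (13.239,81.787). Open path.

**Shape 3** — `<path>` quadratic bezier, stroke `#008000` → engrave (S137, F3010). Control points (SVG): P0=(20.081,78.548), P1=(24.975,121.968), P2=(80.665,100.497); sampled at t=k/4. Machine vertices: (20.081,65.002) → (25.703,47.348) → (37.674,37.805) → (55.995,36.373) → (80.665,43.053). Open path.

**Shape 4** — `<path>` line segment, stroke `#ff8800` → score (S537, F1995). Machine vertices: (62.177,60.051) → (92.106,7.459). Open path.

**Shape 5** — `<path>` rectangle, stroke `#008000` → engrave (S137, F3010). Machine vertices: (62.120,93.619) → (97.560,93.619) → (97.560,72.647) → (62.120,72.647) → (62.120,93.619). Closed: final G1 returns to the first vertex.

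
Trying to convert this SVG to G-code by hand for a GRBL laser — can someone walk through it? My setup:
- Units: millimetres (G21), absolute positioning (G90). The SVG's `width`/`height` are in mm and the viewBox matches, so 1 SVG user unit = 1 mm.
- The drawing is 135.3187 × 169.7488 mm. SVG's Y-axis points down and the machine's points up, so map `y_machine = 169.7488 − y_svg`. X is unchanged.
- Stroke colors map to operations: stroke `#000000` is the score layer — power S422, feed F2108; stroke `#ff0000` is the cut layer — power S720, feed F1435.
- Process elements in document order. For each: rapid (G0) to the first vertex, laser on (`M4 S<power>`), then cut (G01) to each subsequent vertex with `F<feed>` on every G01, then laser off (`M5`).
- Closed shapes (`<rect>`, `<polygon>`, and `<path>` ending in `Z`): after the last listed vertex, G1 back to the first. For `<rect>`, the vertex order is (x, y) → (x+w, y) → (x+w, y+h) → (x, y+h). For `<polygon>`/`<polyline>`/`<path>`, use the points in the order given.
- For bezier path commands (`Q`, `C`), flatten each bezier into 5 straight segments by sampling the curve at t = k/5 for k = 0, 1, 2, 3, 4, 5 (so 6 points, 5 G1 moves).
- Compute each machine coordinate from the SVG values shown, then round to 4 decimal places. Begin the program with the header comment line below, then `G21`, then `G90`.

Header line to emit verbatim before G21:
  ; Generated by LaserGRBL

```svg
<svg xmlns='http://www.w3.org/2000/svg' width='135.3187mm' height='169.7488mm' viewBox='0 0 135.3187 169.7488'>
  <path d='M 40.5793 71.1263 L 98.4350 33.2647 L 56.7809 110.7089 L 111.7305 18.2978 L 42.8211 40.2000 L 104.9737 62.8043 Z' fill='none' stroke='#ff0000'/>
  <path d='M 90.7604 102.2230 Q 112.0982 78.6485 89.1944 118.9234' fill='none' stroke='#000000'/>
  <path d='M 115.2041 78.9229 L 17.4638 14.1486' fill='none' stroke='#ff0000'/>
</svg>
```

; Generated by LaserGRBL
G21
G90
G0 X40.5793 Y98.6225
M4 S720
G01 X98.4350 Y136.4841 F1435
G01 X56.7809 Y59.0399 F1435
G01 X111.7305 Y151.4510 F1435
G01 X42.8211 Y129.5488 F1435
G01 X104.9737 Y106.9445 F1435
G01 X40.5793 Y98.6225 F1435
M5
G0 X90.7604 Y67.5258
M4 S422
G01 X97.5259 Y74.4016 F2108
G01 X100.7520 Y76.1695 F2108
G01 X100.4388 Y72.8294 F2108
G01 X96.5863 Y64.3814 F2108
G01 X89.1944 Y50.8254 F2108
M5
G0 X115.2041 Y90.8259
M4 S720
G01 X17.4638 Y155.6002 F1435
M5

viewBox `0 0 135.3187 169.7488` with mm width/height → 1 unit = 1 mm. Flip: y_m = 169.7488 − y_svg.

**Shape 1** — `<path>` closed polygon, stroke `#ff0000` → cut (S720, F1435). Machine vertices: (40.5793,98.6225) → (98.4350,136.4841) → (56.7809,59.0399) → (111.7305,151.4510) → (42.8211,129.5488) → (104.9737,106.9445) → (40.5793,98.6225). Closed: final G1 returns to the first vertex.

**Shape 2** — `<path>` quadratic bezier, stroke `#000000` → score (S422, F2108). Control points (SVG): P0=(90.7604,102.2230), P1=(112.0982,78.6485), P2=(89.1944,118.9234); sampled at t=k/5. Machine vertices: (90.7604,67.5258) → (97.5259,74.4016) → (100.7520,76.1695) → (100.4388,72.8294) → (96.5863,64.3814) → (89.1944,50.8254). Open path.

**Shape 3** — `<path>` line segment, stroke `#ff0000` → cut (S720, F1435). Machine vertices: (115.2041,90.8259) → (17.4638,155.6002). Open path.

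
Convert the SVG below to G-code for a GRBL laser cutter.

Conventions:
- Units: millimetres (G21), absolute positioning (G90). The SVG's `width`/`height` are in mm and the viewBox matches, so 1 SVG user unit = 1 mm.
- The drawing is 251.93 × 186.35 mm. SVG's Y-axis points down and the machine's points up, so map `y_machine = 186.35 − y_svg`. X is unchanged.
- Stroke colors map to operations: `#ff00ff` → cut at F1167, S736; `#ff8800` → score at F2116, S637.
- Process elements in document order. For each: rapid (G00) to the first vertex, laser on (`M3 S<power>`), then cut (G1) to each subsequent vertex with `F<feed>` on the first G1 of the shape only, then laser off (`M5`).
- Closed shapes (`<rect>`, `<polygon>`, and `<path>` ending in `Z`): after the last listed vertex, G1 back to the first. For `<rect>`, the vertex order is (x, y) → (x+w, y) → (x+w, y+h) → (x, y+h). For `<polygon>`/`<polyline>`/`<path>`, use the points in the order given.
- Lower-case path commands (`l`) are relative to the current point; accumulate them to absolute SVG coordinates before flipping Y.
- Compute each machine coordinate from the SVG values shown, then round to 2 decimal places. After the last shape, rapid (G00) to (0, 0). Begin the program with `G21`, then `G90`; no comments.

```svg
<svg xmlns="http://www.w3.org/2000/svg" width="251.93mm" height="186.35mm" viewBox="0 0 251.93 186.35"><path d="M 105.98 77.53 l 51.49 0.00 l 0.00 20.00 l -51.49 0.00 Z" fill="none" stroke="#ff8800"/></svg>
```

1 u = 1 mm; y_m = 186.35 − y.

[1] `<path>` rectangle, #ff8800→score S637 F2116: (105.98,108.82) → (157.47,108.82) → (157.47,88.82) → (105.98,88.82) → (105.98,108.82) (closed)

G21
G90
G00 X105.98 Y108.82
M3 S637
G1 X157.47 Y108.82 F2116
G1 X157.47 Y88.82
G1 X105.98 Y88.82
G1 X105.98 Y108.82
M5
G00 X0.00 Y0.00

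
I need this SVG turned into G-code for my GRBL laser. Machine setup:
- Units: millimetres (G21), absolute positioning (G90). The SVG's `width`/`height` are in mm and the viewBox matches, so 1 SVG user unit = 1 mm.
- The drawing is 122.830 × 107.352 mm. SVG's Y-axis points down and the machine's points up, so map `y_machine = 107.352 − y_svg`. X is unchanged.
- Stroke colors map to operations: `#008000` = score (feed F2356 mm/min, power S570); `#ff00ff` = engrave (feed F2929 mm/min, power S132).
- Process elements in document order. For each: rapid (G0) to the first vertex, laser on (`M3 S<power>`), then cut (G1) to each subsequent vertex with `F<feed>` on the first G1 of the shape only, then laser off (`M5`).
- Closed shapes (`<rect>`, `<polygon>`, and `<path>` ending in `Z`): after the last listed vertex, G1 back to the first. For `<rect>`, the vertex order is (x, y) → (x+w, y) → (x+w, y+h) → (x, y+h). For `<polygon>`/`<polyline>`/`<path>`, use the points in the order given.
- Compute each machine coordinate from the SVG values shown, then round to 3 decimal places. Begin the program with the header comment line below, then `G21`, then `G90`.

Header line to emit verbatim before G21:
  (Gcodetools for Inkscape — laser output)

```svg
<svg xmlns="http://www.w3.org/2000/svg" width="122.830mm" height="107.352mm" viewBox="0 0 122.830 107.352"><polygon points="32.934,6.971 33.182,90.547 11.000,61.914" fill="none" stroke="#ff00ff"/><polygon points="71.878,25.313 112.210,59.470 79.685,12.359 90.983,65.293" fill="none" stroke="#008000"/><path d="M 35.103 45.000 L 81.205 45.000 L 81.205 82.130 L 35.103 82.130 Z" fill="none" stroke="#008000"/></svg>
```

(Gcodetools for Inkscape — laser output)
G21
G90
G0 X32.934 Y100.381
M3 S132
G1 X33.182 Y16.805 F2929
G1 X11.000 Y45.438
G1 X32.934 Y100.381
M5
G0 X71.878 Y82.039
M3 S570
G1 X112.210 Y47.882 F2356
G1 X79.685 Y94.993
G1 X90.983 Y42.059
G1 X71.878 Y82.039
M5
G0 X35.103 Y62.352
M3 S570
G1 X81.205 Y62.352 F2356
G1 X81.205 Y25.222
G1 X35.103 Y25.222
G1 X35.103 Y62.352
M5

viewBox `0 0 122.830 107.352` with mm width/height → 1 unit = 1 mm. Flip: y_m = 107.352 − y_svg.

**Shape 1** — `<polygon>` closed polygon, stroke `#ff00ff` → engrave (S132, F2929). Machine vertices: (32.934,100.381) → (33.182,16.805) → (11.000,45.438) → (32.934,100.381). Closed: final G1 returns to the first vertex.

**Shape 2** — `<polygon>` closed polygon, stroke `#008000` → score (S570, F2356). Machine vertices: (71.878,82.039) → (112.210,47.882) → (79.685,94.993) → (90.983,42.059) → (71.878,82.039). Closed: final G1 returns to the first vertex.

**Shape 3** — `<path>` rectangle, stroke `#008000` → score (S570, F2356). Machine vertices: (35.103,62.352) → (81.205,62.352) → (81.205,25.222) → (35.103,25.222) → (35.103,62.352). Closed: final G1 returns to the first vertex.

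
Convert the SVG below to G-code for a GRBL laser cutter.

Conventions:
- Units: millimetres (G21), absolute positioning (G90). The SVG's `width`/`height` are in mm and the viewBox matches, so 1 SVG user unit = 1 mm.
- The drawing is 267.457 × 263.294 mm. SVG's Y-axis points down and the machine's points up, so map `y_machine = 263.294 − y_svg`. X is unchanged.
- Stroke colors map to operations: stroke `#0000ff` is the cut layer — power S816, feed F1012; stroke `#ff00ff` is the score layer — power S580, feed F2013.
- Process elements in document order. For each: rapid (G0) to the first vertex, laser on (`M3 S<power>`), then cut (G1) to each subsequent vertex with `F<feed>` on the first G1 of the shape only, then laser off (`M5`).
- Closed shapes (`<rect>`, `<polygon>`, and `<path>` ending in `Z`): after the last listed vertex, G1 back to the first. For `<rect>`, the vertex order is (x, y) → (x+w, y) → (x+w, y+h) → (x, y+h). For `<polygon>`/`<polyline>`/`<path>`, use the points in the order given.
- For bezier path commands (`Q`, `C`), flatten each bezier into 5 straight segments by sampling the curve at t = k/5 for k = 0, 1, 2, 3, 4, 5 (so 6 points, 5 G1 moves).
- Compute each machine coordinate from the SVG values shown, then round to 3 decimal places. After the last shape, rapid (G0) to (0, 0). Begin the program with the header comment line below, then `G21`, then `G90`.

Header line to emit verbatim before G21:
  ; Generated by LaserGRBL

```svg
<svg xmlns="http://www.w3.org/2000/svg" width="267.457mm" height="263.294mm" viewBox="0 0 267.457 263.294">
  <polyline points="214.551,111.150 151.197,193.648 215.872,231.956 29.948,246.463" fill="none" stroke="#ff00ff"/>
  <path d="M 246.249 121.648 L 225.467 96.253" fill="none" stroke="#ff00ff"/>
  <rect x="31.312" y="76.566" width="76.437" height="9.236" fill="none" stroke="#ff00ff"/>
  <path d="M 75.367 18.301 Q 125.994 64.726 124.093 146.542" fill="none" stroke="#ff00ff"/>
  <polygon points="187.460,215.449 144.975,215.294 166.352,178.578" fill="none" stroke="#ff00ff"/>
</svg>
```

Since the viewBox matches the mm dimensions, user units are millimetres directly. The only transform is the Y-flip y_m = 263.294 − y_svg.

Shape 1 is a open polyline drawn with `<polyline>`. Its stroke #ff00ff means score at S580, F2013. After flipping Y the toolpath is (214.551,152.144) → (151.197,69.646) → (215.872,31.338) → (29.948,16.831).

Shape 2 is a line segment drawn with `<path>`. Its stroke #ff00ff means score at S580, F2013. After flipping Y the toolpath is (246.249,141.646) → (225.467,167.041).

Shape 3 is a rectangle drawn with `<rect>`. Its stroke #ff00ff means score at S580, F2013. After flipping Y the toolpath is (31.312,186.728) → (107.749,186.728) → (107.749,177.492) → (31.312,177.492) → (31.312,186.728), returning to the start.

Shape 4 is a quadratic bezier drawn with `<path>`. Its stroke #ff00ff means score at S580, F2013. After flipping Y the toolpath is (75.367,244.993) → (93.517,225.007) → (107.464,202.190) → (117.209,176.542) → (122.752,148.063) → (124.093,116.752).

Shape 5 is a regular polygon drawn with `<polygon>`. Its stroke #ff00ff means score at S580, F2013. After flipping Y the toolpath is (187.460,47.845) → (144.975,48.000) → (166.352,84.716) → (187.460,47.845), returning to the start.

; Generated by LaserGRBL
G21
G90
G0 X214.551 Y152.144
M3 S580
G1 X151.197 Y69.646 F2013
G1 X215.872 Y31.338
G1 X29.948 Y16.831
M5
G0 X246.249 Y141.646
M3 S580
G1 X225.467 Y167.041 F2013
M5
G0 X31.312 Y186.728
M3 S580
G1 X107.749 Y186.728 F2013
G1 X107.749 Y177.492
G1 X31.312 Y177.492
G1 X31.312 Y186.728
M5
G0 X75.367 Y244.993
M3 S580
G1 X93.517 Y225.007 F2013
G1 X107.464 Y202.190
G1 X117.209 Y176.542
G1 X122.752 Y148.063
G1 X124.093 Y116.752
M5
G0 X187.460 Y47.845
M3 S580
G1 X144.975 Y48.000 F2013
G1 X166.352 Y84.716
G1 X187.460 Y47.845
M5
G0 X0.000 Y0.000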